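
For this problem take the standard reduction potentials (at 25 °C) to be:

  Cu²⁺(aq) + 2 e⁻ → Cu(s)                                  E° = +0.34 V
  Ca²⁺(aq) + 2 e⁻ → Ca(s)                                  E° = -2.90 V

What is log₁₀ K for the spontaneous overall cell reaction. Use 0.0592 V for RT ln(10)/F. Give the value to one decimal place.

109.5

Cathode: Cu²⁺/Cu; anode: Ca²⁺/Ca. E°cell = +3.24 V, n = 2.
log K = nE°cell / 0.0592 = (2)(+3.24) / 0.0592 = 109.5.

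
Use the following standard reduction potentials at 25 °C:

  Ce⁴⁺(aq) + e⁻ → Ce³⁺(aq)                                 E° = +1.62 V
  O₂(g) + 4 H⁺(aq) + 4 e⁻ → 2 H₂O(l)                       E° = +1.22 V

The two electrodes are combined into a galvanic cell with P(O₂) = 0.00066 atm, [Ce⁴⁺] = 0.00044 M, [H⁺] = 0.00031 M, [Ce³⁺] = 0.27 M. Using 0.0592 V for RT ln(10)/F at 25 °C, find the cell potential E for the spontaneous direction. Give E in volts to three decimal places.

Ce⁴⁺/Ce³⁺ is the cathode (higher E°), O₂/H₂O the anode: E°cell = +1.62 − (+1.22) = +0.40 V, n = 4.
Overall: 4 Ce⁴⁺(aq) + 2 H₂O(l) → 4 Ce³⁺(aq) + O₂(g) + 4 H⁺(aq)
Q = [Ce³⁺]^4·P(O₂)·[H⁺]^4 / ([Ce⁴⁺]^4); log Q = -6.063.
E = E° − (0.0592/n) log Q = +0.40 − (0.0592/4)(-6.063) = +0.490 V.

+0.490 V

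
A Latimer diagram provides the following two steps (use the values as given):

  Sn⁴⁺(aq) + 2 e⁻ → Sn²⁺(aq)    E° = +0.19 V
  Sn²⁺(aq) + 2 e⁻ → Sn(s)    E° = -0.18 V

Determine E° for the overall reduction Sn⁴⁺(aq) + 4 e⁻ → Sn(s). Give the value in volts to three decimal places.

+0.005 V

Standard free energies of sequential steps add: ΔG°₃ = ΔG°₁ + ΔG°₂, so n₃E°₃ = n₁E°₁ + n₂E°₂.
E°₃ = (2×+0.19 + 2×-0.18) / 4 = (+0.020) / 4 = +0.005 V.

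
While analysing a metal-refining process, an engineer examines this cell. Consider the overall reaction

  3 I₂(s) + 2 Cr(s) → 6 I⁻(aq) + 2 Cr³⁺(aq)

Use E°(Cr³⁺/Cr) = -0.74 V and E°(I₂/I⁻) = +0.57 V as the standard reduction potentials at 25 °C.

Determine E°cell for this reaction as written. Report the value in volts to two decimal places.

The I₂/I⁻ couple has the higher reduction potential, so it is the cathode; Cr³⁺/Cr is oxidised at the anode.
E°cell = E°(cathode) − E°(anode) = (+0.57) − (-0.74) = +1.31 V.

+1.31 V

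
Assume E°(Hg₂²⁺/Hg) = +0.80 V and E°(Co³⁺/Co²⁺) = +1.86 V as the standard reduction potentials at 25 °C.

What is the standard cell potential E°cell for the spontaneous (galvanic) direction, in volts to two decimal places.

+1.06 V

The Co³⁺/Co²⁺ couple has the higher reduction potential, so it is the cathode; Hg₂²⁺/Hg is oxidised at the anode.
E°cell = E°(cathode) − E°(anode) = (+1.86) − (+0.80) = +1.06 V.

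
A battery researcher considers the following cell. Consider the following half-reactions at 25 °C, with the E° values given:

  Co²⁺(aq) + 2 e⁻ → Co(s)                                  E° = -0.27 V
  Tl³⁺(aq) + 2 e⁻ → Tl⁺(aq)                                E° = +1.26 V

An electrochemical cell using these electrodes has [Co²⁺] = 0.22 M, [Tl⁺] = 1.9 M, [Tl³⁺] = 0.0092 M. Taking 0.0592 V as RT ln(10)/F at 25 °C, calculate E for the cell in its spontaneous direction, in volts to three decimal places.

Tl³⁺/Tl⁺ is the cathode (higher E°), Co²⁺/Co the anode: E°cell = +1.26 − (-0.27) = +1.53 V, n = 2.
Overall: Tl³⁺(aq) + Co(s) → Tl⁺(aq) + Co²⁺(aq)
Q = [Tl⁺]·[Co²⁺] / ([Tl³⁺]); log Q = 1.657.
E = E° − (0.0592/n) log Q = +1.53 − (0.0592/2)(1.657) = +1.481 V.

+1.481 V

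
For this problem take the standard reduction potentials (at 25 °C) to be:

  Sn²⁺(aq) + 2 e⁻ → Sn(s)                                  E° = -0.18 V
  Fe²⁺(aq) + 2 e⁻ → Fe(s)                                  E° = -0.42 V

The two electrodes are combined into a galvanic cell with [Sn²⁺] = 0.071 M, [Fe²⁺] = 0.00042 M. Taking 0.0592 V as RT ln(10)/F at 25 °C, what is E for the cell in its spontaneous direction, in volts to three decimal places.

Sn²⁺/Sn is the cathode (higher E°), Fe²⁺/Fe the anode: E°cell = -0.18 − (-0.42) = +0.24 V, n = 2.
Overall: Sn²⁺(aq) + Fe(s) → Sn(s) + Fe²⁺(aq)
Q = [Fe²⁺] / ([Sn²⁺]); log Q = -2.228.
E = E° − (0.0592/n) log Q = +0.24 − (0.0592/2)(-2.228) = +0.306 V.

+0.306 V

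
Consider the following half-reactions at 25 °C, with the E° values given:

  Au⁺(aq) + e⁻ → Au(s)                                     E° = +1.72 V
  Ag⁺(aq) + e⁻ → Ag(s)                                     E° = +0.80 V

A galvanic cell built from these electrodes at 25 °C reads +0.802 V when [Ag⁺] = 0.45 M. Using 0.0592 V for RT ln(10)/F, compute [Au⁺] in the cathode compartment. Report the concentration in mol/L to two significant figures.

0.0046 M

Au⁺/Au is the cathode, Ag⁺/Ag the anode: E°cell = +0.92 V, n = 1.
Overall reaction: Au⁺(aq) + Ag(s) → Au(s) + Ag⁺(aq); Q = [Ag⁺]^1/[Au⁺]^1.
From E = E° − (0.0592/n) log Q: log Q = (E° − E)·n/0.0592 = (+0.92 − (+0.802))·1/0.0592 = 1.9932.
So 1·log[Au⁺] = 1·log(0.45) − log Q = -0.3468 − (1.9932) = -2.3400; [Au⁺] = 10^(-2.3400) ≈ 0.0046 M.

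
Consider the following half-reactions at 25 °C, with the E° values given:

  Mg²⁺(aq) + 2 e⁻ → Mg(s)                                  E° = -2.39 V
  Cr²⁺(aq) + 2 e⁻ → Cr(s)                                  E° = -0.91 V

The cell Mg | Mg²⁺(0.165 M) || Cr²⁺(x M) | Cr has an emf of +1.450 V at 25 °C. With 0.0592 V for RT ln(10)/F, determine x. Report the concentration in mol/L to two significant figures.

Cr²⁺/Cr is the cathode, Mg²⁺/Mg the anode: E°cell = +1.48 V, n = 2.
Overall reaction: Cr²⁺(aq) + Mg(s) → Cr(s) + Mg²⁺(aq); Q = [Mg²⁺]^1/[Cr²⁺]^1.
From E = E° − (0.0592/n) log Q: log Q = (E° − E)·n/0.0592 = (+1.48 − (+1.450))·2/0.0592 = 1.0135.
So 1·log[Cr²⁺] = 1·log(0.165) − log Q = -0.7825 − (1.0135) = -1.7960; [Cr²⁺] = 10^(-1.7960) ≈ 0.016 M.

0.016 M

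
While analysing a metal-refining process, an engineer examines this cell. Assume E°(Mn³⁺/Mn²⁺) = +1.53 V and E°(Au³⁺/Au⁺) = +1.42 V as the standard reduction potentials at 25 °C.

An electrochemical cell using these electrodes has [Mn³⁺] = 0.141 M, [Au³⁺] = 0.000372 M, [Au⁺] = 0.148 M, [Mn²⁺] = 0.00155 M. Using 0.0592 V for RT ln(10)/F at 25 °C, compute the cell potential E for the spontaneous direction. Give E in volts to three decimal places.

Mn³⁺/Mn²⁺ is the cathode (higher E°), Au³⁺/Au⁺ the anode: E°cell = +1.53 − (+1.42) = +0.11 V, n = 2.
Overall: 2 Mn³⁺(aq) + Au⁺(aq) → 2 Mn²⁺(aq) + Au³⁺(aq)
Q = [Mn²⁺]^2·[Au³⁺] / ([Mn³⁺]^2·[Au⁺]); log Q = -6.517.
E = E° − (0.0592/n) log Q = +0.11 − (0.0592/2)(-6.517) = +0.303 V.

+0.303 V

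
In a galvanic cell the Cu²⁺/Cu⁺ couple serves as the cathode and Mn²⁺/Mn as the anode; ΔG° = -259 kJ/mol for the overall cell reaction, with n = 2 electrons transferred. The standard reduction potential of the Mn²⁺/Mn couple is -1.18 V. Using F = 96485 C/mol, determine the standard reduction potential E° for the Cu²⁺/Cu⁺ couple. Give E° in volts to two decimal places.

+0.16 V

E°cell = −ΔG°/(nF) = −(-259×10³)/((2)(96485)) = +1.342 V.
Since Cu²⁺/Cu⁺ is the cathode and Mn²⁺/Mn the anode, E°cell = E°(Cu²⁺/Cu⁺) − E°(Mn²⁺/Mn).
So E°(Cu²⁺/Cu⁺) = E°cell + E°(Mn²⁺/Mn) = +1.342 + (-1.18) = +0.16 V.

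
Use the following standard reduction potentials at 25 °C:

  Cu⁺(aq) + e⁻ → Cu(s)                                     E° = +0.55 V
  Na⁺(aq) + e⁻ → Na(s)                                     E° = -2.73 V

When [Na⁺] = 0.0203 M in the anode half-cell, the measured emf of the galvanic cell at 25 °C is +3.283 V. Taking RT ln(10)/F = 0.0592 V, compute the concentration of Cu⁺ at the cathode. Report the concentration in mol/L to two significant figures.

0.023 M

Cu⁺/Cu is the cathode, Na⁺/Na the anode: E°cell = +3.28 V, n = 1.
Overall reaction: Cu⁺(aq) + Na(s) → Cu(s) + Na⁺(aq); Q = [Na⁺]^1/[Cu⁺]^1.
From E = E° − (0.0592/n) log Q: log Q = (E° − E)·n/0.0592 = (+3.28 − (+3.283))·1/0.0592 = -0.0507.
So 1·log[Cu⁺] = 1·log(0.0203) − log Q = -1.6925 − (-0.0507) = -1.6418; [Cu⁺] = 10^(-1.6418) ≈ 0.023 M.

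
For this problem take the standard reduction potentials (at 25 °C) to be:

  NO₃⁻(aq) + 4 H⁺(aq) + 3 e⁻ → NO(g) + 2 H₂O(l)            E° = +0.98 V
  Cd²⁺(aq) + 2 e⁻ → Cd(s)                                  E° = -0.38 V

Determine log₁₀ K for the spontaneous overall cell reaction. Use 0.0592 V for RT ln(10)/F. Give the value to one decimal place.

137.8

Cathode: NO₃⁻/NO; anode: Cd²⁺/Cd. E°cell = +1.36 V, n = 6.
log K = nE°cell / 0.0592 = (6)(+1.36) / 0.0592 = 137.8.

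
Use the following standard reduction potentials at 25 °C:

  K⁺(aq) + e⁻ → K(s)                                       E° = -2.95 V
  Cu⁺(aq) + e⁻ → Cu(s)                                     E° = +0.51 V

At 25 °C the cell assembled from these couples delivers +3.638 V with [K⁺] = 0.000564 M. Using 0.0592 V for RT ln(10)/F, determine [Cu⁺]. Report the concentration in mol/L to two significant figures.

Cu⁺/Cu is the cathode, K⁺/K the anode: E°cell = +3.46 V, n = 1.
Overall reaction: Cu⁺(aq) + K(s) → Cu(s) + K⁺(aq); Q = [K⁺]^1/[Cu⁺]^1.
From E = E° − (0.0592/n) log Q: log Q = (E° − E)·n/0.0592 = (+3.46 − (+3.638))·1/0.0592 = -3.0068.
So 1·log[Cu⁺] = 1·log(0.000564) − log Q = -3.2487 − (-3.0068) = -0.2419; [Cu⁺] = 10^(-0.2419) ≈ 0.57 M.

0.57 M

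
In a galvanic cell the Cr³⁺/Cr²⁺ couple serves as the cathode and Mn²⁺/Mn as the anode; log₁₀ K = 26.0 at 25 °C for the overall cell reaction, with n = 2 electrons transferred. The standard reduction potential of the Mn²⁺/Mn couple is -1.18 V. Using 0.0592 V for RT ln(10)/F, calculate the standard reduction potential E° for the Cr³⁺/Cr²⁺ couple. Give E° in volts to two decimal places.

-0.41 V

E°cell = (0.0592/n)·log K = (0.0592/2)(26.0) = +0.770 V.
Since Cr³⁺/Cr²⁺ is the cathode and Mn²⁺/Mn the anode, E°cell = E°(Cr³⁺/Cr²⁺) − E°(Mn²⁺/Mn).
So E°(Cr³⁺/Cr²⁺) = E°cell + E°(Mn²⁺/Mn) = +0.770 + (-1.18) = -0.41 V.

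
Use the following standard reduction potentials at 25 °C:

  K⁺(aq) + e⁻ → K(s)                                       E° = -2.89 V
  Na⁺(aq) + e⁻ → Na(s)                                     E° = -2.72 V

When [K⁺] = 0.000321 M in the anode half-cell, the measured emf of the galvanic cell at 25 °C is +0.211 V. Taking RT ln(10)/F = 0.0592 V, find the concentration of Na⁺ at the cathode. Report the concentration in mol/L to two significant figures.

Na⁺/Na is the cathode, K⁺/K the anode: E°cell = +0.17 V, n = 1.
Overall reaction: Na⁺(aq) + K(s) → Na(s) + K⁺(aq); Q = [K⁺]^1/[Na⁺]^1.
From E = E° − (0.0592/n) log Q: log Q = (E° − E)·n/0.0592 = (+0.17 − (+0.211))·1/0.0592 = -0.6926.
So 1·log[Na⁺] = 1·log(0.000321) − log Q = -3.4935 − (-0.6926) = -2.8009; [Na⁺] = 10^(-2.8009) ≈ 0.0016 M.

0.0016 M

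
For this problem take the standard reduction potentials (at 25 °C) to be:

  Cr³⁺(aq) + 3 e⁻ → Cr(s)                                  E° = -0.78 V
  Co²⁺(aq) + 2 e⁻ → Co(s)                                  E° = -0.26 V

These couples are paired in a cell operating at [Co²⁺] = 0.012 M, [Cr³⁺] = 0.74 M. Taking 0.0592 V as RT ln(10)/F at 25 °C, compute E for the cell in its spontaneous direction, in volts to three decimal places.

+0.466 V

Co²⁺/Co is the cathode (higher E°), Cr³⁺/Cr the anode: E°cell = -0.26 − (-0.78) = +0.52 V, n = 6.
Overall: 3 Co²⁺(aq) + 2 Cr(s) → 3 Co(s) + 2 Cr³⁺(aq)
Q = [Cr³⁺]^2 / ([Co²⁺]^3); log Q = 5.501.
E = E° − (0.0592/n) log Q = +0.52 − (0.0592/6)(5.501) = +0.466 V.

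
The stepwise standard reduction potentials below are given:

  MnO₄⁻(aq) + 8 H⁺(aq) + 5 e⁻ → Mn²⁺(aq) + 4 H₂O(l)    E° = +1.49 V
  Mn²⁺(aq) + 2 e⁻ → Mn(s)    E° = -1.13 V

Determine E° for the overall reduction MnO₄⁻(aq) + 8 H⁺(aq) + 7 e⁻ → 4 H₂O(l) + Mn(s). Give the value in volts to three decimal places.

+0.741 V

Standard free energies of sequential steps add: ΔG°₃ = ΔG°₁ + ΔG°₂, so n₃E°₃ = n₁E°₁ + n₂E°₂.
E°₃ = (5×+1.49 + 2×-1.13) / 7 = (+5.190) / 7 = +0.741 V.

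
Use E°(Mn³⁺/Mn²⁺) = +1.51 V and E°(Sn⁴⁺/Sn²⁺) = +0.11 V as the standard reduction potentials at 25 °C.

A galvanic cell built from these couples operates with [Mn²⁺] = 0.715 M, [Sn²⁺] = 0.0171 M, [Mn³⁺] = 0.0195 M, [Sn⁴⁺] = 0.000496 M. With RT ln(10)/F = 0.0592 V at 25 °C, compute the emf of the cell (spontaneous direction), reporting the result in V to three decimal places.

+1.353 V

Mn³⁺/Mn²⁺ is the cathode (higher E°), Sn⁴⁺/Sn²⁺ the anode: E°cell = +1.51 − (+0.11) = +1.40 V, n = 2.
Overall: 2 Mn³⁺(aq) + Sn²⁺(aq) → 2 Mn²⁺(aq) + Sn⁴⁺(aq)
Q = [Mn²⁺]^2·[Sn⁴⁺] / ([Mn³⁺]^2·[Sn²⁺]); log Q = 1.591.
E = E° − (0.0592/n) log Q = +1.40 − (0.0592/2)(1.591) = +1.353 V.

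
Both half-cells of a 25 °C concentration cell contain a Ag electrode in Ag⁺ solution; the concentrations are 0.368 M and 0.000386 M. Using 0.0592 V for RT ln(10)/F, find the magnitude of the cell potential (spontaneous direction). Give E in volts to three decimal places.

+0.176 V

For a concentration cell E°cell = 0. The 0.368 M side is the cathode (reduction is favoured where [Ag⁺] is higher).
With n = 1, E = −(0.0592/1) log([Ag⁺]ₐₙ/[Ag⁺]꜀ₐₜ) = −(0.0592/1) log(0.000386/0.368) = −(0.0592/1)(-2.979) = +0.176 V.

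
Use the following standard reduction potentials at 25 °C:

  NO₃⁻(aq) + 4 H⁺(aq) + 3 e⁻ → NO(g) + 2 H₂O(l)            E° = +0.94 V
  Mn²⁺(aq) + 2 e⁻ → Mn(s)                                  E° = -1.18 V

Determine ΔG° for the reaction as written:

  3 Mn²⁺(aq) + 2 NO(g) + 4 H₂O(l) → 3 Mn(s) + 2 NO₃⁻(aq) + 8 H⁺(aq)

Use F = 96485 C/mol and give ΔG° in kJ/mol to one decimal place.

As written, Mn²⁺/Mn is reduced (cathode) and NO₃⁻/NO is oxidised (anode), so E°cell = (-1.18) − (+0.94) = -2.12 V.
Balancing electrons gives n = 6.
ΔG° = −nFE° = −(6)(96485)(-2.12) = 1,227,289 J = +1227.3 kJ/mol.

+1227.3 kJ/mol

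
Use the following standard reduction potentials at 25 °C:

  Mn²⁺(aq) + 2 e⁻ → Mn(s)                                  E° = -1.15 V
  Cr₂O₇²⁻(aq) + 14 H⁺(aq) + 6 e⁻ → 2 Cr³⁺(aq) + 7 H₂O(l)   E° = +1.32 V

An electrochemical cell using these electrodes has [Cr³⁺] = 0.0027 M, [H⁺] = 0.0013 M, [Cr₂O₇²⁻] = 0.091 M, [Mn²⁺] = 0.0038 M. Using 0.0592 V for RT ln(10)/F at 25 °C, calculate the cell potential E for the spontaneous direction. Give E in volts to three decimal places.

+2.183 V

Cr₂O₇²⁻/Cr³⁺ is the cathode (higher E°), Mn²⁺/Mn the anode: E°cell = +1.32 − (-1.15) = +2.47 V, n = 6.
Overall: Cr₂O₇²⁻(aq) + 14 H⁺(aq) + 3 Mn(s) → 2 Cr³⁺(aq) + 7 H₂O(l) + 3 Mn²⁺(aq)
Q = [Cr³⁺]^2·[Mn²⁺]^3 / ([Cr₂O₇²⁻]·[H⁺]^14); log Q = 29.048.
E = E° − (0.0592/n) log Q = +2.47 − (0.0592/6)(29.048) = +2.183 V.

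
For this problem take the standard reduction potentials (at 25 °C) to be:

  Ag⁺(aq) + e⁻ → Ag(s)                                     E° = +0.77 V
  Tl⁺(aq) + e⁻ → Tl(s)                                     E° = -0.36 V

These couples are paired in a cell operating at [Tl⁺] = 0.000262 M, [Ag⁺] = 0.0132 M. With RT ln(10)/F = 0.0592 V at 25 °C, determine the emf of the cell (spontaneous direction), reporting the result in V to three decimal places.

+1.231 V

Ag⁺/Ag is the cathode (higher E°), Tl⁺/Tl the anode: E°cell = +0.77 − (-0.36) = +1.13 V, n = 1.
Overall: Ag⁺(aq) + Tl(s) → Ag(s) + Tl⁺(aq)
Q = [Tl⁺] / ([Ag⁺]); log Q = -1.702.
E = E° − (0.0592/n) log Q = +1.13 − (0.0592/1)(-1.702) = +1.231 V.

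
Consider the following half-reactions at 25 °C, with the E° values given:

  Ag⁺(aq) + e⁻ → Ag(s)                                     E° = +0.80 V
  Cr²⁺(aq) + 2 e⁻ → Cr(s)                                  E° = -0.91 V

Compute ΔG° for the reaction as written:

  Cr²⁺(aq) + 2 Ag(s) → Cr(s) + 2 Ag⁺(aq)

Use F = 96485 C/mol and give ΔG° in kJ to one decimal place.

+330.0 kJ

As written, Cr²⁺/Cr is reduced (cathode) and Ag⁺/Ag is oxidised (anode), so E°cell = (-0.91) − (+0.80) = -1.71 V.
Balancing electrons gives n = 2.
ΔG° = −nFE° = −(2)(96485)(-1.71) = 329,979 J = +330.0 kJ.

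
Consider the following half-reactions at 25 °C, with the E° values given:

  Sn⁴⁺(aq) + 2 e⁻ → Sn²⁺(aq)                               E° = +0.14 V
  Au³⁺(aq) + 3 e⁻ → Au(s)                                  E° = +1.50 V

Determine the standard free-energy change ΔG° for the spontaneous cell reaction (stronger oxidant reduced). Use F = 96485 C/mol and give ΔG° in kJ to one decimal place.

-787.3 kJ

Au³⁺/Au (E° = +1.50 V) is the cathode; Sn⁴⁺/Sn²⁺ (E° = +0.14 V) is the anode, so E°cell = +1.36 V.
Balancing electrons gives n = 6 (lcm of 3 and 2).
ΔG° = −nFE° = −(6)(96485)(+1.36) = -787,318 J = -787.3 kJ.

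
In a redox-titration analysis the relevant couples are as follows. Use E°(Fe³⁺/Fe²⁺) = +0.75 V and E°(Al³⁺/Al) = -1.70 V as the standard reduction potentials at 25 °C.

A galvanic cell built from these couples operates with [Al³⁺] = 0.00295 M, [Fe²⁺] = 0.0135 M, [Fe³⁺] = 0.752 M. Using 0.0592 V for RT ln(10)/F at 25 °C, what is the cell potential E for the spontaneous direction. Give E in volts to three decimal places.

+2.603 V

Fe³⁺/Fe²⁺ is the cathode (higher E°), Al³⁺/Al the anode: E°cell = +0.75 − (-1.70) = +2.45 V, n = 3.
Overall: 3 Fe³⁺(aq) + Al(s) → 3 Fe²⁺(aq) + Al³⁺(aq)
Q = [Fe²⁺]^3·[Al³⁺] / ([Fe³⁺]^3); log Q = -7.768.
E = E° − (0.0592/n) log Q = +2.45 − (0.0592/3)(-7.768) = +2.603 V.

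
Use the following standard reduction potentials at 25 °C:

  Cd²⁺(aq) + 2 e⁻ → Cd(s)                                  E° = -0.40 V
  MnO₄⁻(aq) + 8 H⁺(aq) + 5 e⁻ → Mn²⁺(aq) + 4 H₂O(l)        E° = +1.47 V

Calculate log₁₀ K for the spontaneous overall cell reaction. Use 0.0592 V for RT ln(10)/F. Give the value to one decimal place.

Cathode: MnO₄⁻/Mn²⁺; anode: Cd²⁺/Cd. E°cell = +1.87 V, n = 10.
log K = nE°cell / 0.0592 = (10)(+1.87) / 0.0592 = 315.9.

315.9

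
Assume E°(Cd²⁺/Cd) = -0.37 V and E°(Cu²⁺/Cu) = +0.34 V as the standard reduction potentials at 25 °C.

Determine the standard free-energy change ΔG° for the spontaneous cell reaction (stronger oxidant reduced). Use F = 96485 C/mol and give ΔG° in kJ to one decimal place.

-137.0 kJ

Cu²⁺/Cu (E° = +0.34 V) is the cathode; Cd²⁺/Cd (E° = -0.37 V) is the anode, so E°cell = +0.71 V.
Balancing electrons gives n = 2 (lcm of 2 and 2).
ΔG° = −nFE° = −(2)(96485)(+0.71) = -137,009 J = -137.0 kJ.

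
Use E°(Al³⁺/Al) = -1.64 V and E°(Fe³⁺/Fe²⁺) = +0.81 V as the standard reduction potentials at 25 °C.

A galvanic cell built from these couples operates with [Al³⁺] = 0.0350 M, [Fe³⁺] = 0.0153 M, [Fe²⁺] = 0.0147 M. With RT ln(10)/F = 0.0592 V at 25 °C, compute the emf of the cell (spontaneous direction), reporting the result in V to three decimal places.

+2.480 V

Fe³⁺/Fe²⁺ is the cathode (higher E°), Al³⁺/Al the anode: E°cell = +0.81 − (-1.64) = +2.45 V, n = 3.
Overall: 3 Fe³⁺(aq) + Al(s) → 3 Fe²⁺(aq) + Al³⁺(aq)
Q = [Fe²⁺]^3·[Al³⁺] / ([Fe³⁺]^3); log Q = -1.508.
E = E° − (0.0592/n) log Q = +2.45 − (0.0592/3)(-1.508) = +2.480 V.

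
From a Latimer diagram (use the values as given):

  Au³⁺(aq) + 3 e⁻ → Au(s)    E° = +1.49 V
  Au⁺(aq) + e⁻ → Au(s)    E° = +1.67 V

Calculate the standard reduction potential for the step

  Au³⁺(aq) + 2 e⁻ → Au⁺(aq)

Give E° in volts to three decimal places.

+1.400 V

Sequential free energies add, so n₃E°₃ = n₁E°₁ + n₂E°₂.
With n₃ = 3, and the known step contributing 1×(+1.67) V, the unknown satisfies 2·E° = 3×(+1.49) − 1×(+1.67) = +2.800.
E° = +2.800 / 2 = +1.400 V.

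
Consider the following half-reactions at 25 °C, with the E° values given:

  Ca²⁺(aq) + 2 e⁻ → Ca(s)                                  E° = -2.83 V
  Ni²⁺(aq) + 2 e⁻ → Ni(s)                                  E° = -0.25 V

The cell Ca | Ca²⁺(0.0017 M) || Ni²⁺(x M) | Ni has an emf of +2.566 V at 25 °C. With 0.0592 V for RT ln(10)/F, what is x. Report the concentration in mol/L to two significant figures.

0.00057 M

Ni²⁺/Ni is the cathode, Ca²⁺/Ca the anode: E°cell = +2.58 V, n = 2.
Overall reaction: Ni²⁺(aq) + Ca(s) → Ni(s) + Ca²⁺(aq); Q = [Ca²⁺]^1/[Ni²⁺]^1.
From E = E° − (0.0592/n) log Q: log Q = (E° − E)·n/0.0592 = (+2.58 − (+2.566))·2/0.0592 = 0.4730.
So 1·log[Ni²⁺] = 1·log(0.0017) − log Q = -2.7696 − (0.4730) = -3.2426; [Ni²⁺] = 10^(-3.2426) ≈ 0.00057 M.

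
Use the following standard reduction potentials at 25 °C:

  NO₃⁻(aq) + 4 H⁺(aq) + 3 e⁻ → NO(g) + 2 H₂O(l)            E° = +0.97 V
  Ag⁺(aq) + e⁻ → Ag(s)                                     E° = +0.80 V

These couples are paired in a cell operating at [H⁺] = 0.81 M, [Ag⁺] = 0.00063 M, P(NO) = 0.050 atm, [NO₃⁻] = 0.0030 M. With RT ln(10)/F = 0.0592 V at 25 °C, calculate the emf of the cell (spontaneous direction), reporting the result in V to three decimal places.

+0.328 V

NO₃⁻/NO is the cathode (higher E°), Ag⁺/Ag the anode: E°cell = +0.97 − (+0.80) = +0.17 V, n = 3.
Overall: NO₃⁻(aq) + 4 H⁺(aq) + 3 Ag(s) → NO(g) + 2 H₂O(l) + 3 Ag⁺(aq)
Q = P(NO)·[Ag⁺]^3 / ([NO₃⁻]·[H⁺]^4); log Q = -8.014.
E = E° − (0.0592/n) log Q = +0.17 − (0.0592/3)(-8.014) = +0.328 V.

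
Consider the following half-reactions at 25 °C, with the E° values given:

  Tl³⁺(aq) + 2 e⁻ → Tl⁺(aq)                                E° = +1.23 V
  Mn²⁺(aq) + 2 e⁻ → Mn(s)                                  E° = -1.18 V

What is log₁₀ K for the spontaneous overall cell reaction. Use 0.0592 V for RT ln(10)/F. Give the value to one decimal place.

81.4

Cathode: Tl³⁺/Tl⁺; anode: Mn²⁺/Mn. E°cell = +2.41 V, n = 2.
log K = nE°cell / 0.0592 = (2)(+2.41) / 0.0592 = 81.4.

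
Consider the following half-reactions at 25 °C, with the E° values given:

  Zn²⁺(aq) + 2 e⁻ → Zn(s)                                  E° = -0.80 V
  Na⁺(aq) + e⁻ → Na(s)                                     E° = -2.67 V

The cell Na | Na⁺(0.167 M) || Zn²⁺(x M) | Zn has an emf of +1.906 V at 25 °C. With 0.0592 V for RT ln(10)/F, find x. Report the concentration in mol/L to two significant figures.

Zn²⁺/Zn is the cathode, Na⁺/Na the anode: E°cell = +1.87 V, n = 2.
Overall reaction: Zn²⁺(aq) + 2 Na(s) → Zn(s) + 2 Na⁺(aq); Q = [Na⁺]^2/[Zn²⁺]^1.
From E = E° − (0.0592/n) log Q: log Q = (E° − E)·n/0.0592 = (+1.87 − (+1.906))·2/0.0592 = -1.2162.
So 1·log[Zn²⁺] = 2·log(0.167) − log Q = -1.5546 − (-1.2162) = -0.3384; [Zn²⁺] = 10^(-0.3384) ≈ 0.46 M.

0.46 M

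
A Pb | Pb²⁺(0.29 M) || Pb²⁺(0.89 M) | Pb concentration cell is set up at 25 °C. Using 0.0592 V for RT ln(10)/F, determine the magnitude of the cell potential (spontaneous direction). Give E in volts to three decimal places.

+0.014 V

For a concentration cell E°cell = 0. The 0.89 M side is the cathode (reduction is favoured where [Pb²⁺] is higher).
With n = 2, E = −(0.0592/2) log([Pb²⁺]ₐₙ/[Pb²⁺]꜀ₐₜ) = −(0.0592/2) log(0.29/0.89) = −(0.0592/2)(-0.487) = +0.014 V.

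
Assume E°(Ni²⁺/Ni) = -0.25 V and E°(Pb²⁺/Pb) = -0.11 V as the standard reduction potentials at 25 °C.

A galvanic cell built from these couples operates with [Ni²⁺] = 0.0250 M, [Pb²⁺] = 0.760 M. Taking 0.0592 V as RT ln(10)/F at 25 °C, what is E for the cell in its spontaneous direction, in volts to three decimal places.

+0.184 V

Pb²⁺/Pb is the cathode (higher E°), Ni²⁺/Ni the anode: E°cell = -0.11 − (-0.25) = +0.14 V, n = 2.
Overall: Pb²⁺(aq) + Ni(s) → Pb(s) + Ni²⁺(aq)
Q = [Ni²⁺] / ([Pb²⁺]); log Q = -1.483.
E = E° − (0.0592/n) log Q = +0.14 − (0.0592/2)(-1.483) = +0.184 V.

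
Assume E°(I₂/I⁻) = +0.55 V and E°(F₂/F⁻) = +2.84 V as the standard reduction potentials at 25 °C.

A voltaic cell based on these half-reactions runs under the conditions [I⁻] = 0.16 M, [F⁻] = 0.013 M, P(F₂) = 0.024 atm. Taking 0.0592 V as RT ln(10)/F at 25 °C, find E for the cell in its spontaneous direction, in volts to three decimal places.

+2.307 V

F₂/F⁻ is the cathode (higher E°), I₂/I⁻ the anode: E°cell = +2.84 − (+0.55) = +2.29 V, n = 2.
Overall: F₂(g) + 2 I⁻(aq) → 2 F⁻(aq) + I₂(s)
Q = [F⁻]^2 / (P(F₂)·[I⁻]^2); log Q = -0.561.
E = E° − (0.0592/n) log Q = +2.29 − (0.0592/2)(-0.561) = +2.307 V.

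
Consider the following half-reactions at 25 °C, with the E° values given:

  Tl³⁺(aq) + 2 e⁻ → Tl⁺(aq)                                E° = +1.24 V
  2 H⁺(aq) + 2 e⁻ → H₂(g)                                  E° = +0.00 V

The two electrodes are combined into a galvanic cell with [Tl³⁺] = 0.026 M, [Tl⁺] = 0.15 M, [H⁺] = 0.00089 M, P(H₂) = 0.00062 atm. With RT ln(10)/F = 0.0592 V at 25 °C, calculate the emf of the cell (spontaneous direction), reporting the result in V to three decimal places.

+1.303 V

Tl³⁺/Tl⁺ is the cathode (higher E°), H⁺/H₂ the anode: E°cell = +1.24 − (+0.00) = +1.24 V, n = 2.
Overall: Tl³⁺(aq) + H₂(g) → Tl⁺(aq) + 2 H⁺(aq)
Q = [Tl⁺]·[H⁺]^2 / ([Tl³⁺]·P(H₂)); log Q = -2.132.
E = E° − (0.0592/n) log Q = +1.24 − (0.0592/2)(-2.132) = +1.303 V.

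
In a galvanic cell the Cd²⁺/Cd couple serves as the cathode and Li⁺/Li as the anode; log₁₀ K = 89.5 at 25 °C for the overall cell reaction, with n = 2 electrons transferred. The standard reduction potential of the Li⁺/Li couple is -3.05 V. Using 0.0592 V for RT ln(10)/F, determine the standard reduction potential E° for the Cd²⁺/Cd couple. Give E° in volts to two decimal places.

-0.40 V

E°cell = (0.0592/n)·log K = (0.0592/2)(89.5) = +2.649 V.
Since Cd²⁺/Cd is the cathode and Li⁺/Li the anode, E°cell = E°(Cd²⁺/Cd) − E°(Li⁺/Li).
So E°(Cd²⁺/Cd) = E°cell + E°(Li⁺/Li) = +2.649 + (-3.05) = -0.40 V.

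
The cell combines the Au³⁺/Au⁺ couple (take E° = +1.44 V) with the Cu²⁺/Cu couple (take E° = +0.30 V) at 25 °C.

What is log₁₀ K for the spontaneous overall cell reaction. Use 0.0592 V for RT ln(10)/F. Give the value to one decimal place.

Cathode: Au³⁺/Au⁺; anode: Cu²⁺/Cu. E°cell = +1.14 V, n = 2.
log K = nE°cell / 0.0592 = (2)(+1.14) / 0.0592 = 38.5.

38.5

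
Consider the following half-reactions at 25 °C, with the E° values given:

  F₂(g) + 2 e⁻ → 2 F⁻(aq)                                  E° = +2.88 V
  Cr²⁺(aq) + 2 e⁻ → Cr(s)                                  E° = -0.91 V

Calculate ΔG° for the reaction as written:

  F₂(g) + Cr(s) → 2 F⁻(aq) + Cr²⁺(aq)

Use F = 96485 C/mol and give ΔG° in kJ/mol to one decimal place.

-731.4 kJ/mol

As written, F₂/F⁻ is reduced (cathode) and Cr²⁺/Cr is oxidised (anode), so E°cell = (+2.88) − (-0.91) = +3.79 V.
Balancing electrons gives n = 2.
ΔG° = −nFE° = −(2)(96485)(+3.79) = -731,356 J = -731.4 kJ/mol.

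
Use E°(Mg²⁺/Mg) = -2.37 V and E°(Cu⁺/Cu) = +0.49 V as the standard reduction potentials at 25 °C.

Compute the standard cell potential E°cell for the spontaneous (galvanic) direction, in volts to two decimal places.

The Cu⁺/Cu couple has the higher reduction potential, so it is the cathode; Mg²⁺/Mg is oxidised at the anode.
E°cell = E°(cathode) − E°(anode) = (+0.49) − (-2.37) = +2.86 V.

+2.86 V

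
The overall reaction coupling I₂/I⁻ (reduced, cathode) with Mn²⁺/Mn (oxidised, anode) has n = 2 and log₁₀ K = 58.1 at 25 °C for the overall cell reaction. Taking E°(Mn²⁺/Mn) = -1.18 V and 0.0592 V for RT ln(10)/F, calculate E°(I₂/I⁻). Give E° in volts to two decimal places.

E°cell = (0.0592/n)·log K = (0.0592/2)(58.1) = +1.720 V.
Since I₂/I⁻ is the cathode and Mn²⁺/Mn the anode, E°cell = E°(I₂/I⁻) − E°(Mn²⁺/Mn).
So E°(I₂/I⁻) = E°cell + E°(Mn²⁺/Mn) = +1.720 + (-1.18) = +0.54 V.

+0.54 V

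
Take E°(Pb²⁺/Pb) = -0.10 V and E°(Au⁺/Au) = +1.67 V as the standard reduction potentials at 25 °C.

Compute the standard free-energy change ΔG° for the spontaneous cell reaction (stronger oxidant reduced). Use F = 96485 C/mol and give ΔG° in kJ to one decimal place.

Au⁺/Au (E° = +1.67 V) is the cathode; Pb²⁺/Pb (E° = -0.10 V) is the anode, so E°cell = +1.77 V.
Balancing electrons gives n = 2 (lcm of 1 and 2).
ΔG° = −nFE° = −(2)(96485)(+1.77) = -341,557 J = -341.6 kJ.

-341.6 kJ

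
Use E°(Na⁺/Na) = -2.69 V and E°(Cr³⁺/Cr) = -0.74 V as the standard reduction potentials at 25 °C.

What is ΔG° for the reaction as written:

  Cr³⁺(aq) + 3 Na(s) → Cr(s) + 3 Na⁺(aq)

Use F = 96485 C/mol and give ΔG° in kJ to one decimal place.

-564.4 kJ

As written, Cr³⁺/Cr is reduced (cathode) and Na⁺/Na is oxidised (anode), so E°cell = (-0.74) − (-2.69) = +1.95 V.
Balancing electrons gives n = 3.
ΔG° = −nFE° = −(3)(96485)(+1.95) = -564,437 J = -564.4 kJ.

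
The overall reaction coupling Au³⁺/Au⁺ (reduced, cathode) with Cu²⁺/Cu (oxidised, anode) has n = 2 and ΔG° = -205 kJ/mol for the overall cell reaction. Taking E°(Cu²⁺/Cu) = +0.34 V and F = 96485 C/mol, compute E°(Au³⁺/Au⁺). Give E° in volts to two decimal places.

E°cell = −ΔG°/(nF) = −(-205×10³)/((2)(96485)) = +1.062 V.
Since Au³⁺/Au⁺ is the cathode and Cu²⁺/Cu the anode, E°cell = E°(Au³⁺/Au⁺) − E°(Cu²⁺/Cu).
So E°(Au³⁺/Au⁺) = E°cell + E°(Cu²⁺/Cu) = +1.062 + (+0.34) = +1.40 V.

+1.40 V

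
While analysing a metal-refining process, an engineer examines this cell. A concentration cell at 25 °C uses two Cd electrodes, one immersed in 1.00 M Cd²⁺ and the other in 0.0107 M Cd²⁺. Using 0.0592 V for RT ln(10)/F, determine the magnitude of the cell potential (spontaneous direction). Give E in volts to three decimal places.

+0.058 V

For a concentration cell E°cell = 0. The 1.00 M side is the cathode (reduction is favoured where [Cd²⁺] is higher).
With n = 2, E = −(0.0592/2) log([Cd²⁺]ₐₙ/[Cd²⁺]꜀ₐₜ) = −(0.0592/2) log(0.0107/1) = −(0.0592/2)(-1.971) = +0.058 V.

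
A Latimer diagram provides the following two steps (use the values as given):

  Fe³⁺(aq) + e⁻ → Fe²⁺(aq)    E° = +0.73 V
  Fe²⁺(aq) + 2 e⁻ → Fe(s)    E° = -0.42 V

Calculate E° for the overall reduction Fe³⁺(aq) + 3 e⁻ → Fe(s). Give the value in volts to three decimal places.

Adding the free-energy changes (−nFE°) of the two steps gives −n₃FE°₃ = −n₁FE°₁ − n₂FE°₂.
E°₃ = (1×+0.73 + 2×-0.42) / 3 = (-0.110) / 3 = -0.037 V.
E° values themselves are not directly additive — weighting by electron count is essential.

-0.037 V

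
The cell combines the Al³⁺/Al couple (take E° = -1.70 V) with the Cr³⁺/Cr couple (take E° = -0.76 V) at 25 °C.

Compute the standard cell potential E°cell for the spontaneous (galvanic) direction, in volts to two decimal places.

+0.94 V

The Cr³⁺/Cr couple has the higher reduction potential, so it is the cathode; Al³⁺/Al is oxidised at the anode.
E°cell = E°(cathode) − E°(anode) = (-0.76) − (-1.70) = +0.94 V.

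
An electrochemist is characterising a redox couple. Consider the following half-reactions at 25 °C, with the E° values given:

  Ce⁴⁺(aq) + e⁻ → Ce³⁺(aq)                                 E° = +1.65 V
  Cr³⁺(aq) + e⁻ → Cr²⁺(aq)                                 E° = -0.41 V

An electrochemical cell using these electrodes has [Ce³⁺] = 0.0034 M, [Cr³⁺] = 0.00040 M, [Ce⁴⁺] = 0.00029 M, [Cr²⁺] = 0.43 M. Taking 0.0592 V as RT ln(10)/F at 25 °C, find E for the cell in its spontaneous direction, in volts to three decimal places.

+2.176 V

Ce⁴⁺/Ce³⁺ is the cathode (higher E°), Cr³⁺/Cr²⁺ the anode: E°cell = +1.65 − (-0.41) = +2.06 V, n = 1.
Overall: Ce⁴⁺(aq) + Cr²⁺(aq) → Ce³⁺(aq) + Cr³⁺(aq)
Q = [Ce³⁺]·[Cr³⁺] / ([Ce⁴⁺]·[Cr²⁺]); log Q = -1.962.
E = E° − (0.0592/n) log Q = +2.06 − (0.0592/1)(-1.962) = +2.176 V.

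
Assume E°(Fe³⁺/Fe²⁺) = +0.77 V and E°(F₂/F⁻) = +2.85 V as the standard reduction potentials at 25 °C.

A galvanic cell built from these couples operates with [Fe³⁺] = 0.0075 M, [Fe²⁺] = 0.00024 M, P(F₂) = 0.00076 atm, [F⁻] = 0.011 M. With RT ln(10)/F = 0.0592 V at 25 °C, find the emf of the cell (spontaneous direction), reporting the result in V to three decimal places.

+2.015 V

F₂/F⁻ is the cathode (higher E°), Fe³⁺/Fe²⁺ the anode: E°cell = +2.85 − (+0.77) = +2.08 V, n = 2.
Overall: F₂(g) + 2 Fe²⁺(aq) → 2 F⁻(aq) + 2 Fe³⁺(aq)
Q = [F⁻]^2·[Fe³⁺]^2 / (P(F₂)·[Fe²⁺]^2); log Q = 2.192.
E = E° − (0.0592/n) log Q = +2.08 − (0.0592/2)(2.192) = +2.015 V.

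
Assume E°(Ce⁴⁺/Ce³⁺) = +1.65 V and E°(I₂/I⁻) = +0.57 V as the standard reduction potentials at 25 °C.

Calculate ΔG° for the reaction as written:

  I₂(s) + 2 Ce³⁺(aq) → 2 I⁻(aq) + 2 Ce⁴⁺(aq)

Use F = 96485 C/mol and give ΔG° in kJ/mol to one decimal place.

As written, I₂/I⁻ is reduced (cathode) and Ce⁴⁺/Ce³⁺ is oxidised (anode), so E°cell = (+0.57) − (+1.65) = -1.08 V.
Balancing electrons gives n = 2.
ΔG° = −nFE° = −(2)(96485)(-1.08) = 208,408 J = +208.4 kJ/mol.

+208.4 kJ/mol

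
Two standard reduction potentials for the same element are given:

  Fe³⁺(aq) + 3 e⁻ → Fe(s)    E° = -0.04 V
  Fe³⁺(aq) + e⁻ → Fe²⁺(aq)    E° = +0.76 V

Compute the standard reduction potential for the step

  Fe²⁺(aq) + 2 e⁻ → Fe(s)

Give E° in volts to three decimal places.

-0.440 V

Sequential free energies add, so n₃E°₃ = n₁E°₁ + n₂E°₂.
With n₃ = 3, and the known step contributing 1×(+0.76) V, the unknown satisfies 2·E° = 3×(-0.04) − 1×(+0.76) = -0.880.
E° = -0.880 / 2 = -0.440 V.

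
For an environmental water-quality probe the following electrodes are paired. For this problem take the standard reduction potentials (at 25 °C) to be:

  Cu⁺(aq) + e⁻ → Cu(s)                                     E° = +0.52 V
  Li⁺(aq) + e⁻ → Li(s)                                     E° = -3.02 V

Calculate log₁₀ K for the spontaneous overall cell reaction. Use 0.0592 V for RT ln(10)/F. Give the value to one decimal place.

59.8

Cathode: Cu⁺/Cu; anode: Li⁺/Li. E°cell = +3.54 V, n = 1.
log K = nE°cell / 0.0592 = (1)(+3.54) / 0.0592 = 59.8.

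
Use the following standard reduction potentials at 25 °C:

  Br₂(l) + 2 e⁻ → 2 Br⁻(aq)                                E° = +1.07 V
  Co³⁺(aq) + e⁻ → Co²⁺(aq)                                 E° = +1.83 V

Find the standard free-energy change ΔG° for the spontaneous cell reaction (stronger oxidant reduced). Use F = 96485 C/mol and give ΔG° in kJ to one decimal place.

-146.7 kJ

Co³⁺/Co²⁺ (E° = +1.83 V) is the cathode; Br₂/Br⁻ (E° = +1.07 V) is the anode, so E°cell = +0.76 V.
Balancing electrons gives n = 2 (lcm of 1 and 2).
ΔG° = −nFE° = −(2)(96485)(+0.76) = -146,657 J = -146.7 kJ.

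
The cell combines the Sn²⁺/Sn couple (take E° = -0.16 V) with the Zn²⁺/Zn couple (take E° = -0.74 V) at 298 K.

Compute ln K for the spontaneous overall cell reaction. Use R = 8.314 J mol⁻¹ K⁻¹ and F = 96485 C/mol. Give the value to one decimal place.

45.2

Cathode: Sn²⁺/Sn; anode: Zn²⁺/Zn. E°cell = (-0.16) − (-0.74) = +0.58 V, with n = 2.
ΔG° = −nFE° = −RT ln K, so ln K = nFE°/(RT) = (2)(96485)(+0.58) / ((8.314)(298)) = 45.174.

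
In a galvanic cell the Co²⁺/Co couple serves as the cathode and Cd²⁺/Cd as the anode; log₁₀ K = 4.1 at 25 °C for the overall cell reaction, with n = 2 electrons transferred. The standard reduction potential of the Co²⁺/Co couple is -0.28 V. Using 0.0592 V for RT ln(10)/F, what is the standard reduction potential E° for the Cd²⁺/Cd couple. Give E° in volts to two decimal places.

E°cell = (0.0592/n)·log K = (0.0592/2)(4.1) = +0.121 V.
Since Co²⁺/Co is the cathode and Cd²⁺/Cd the anode, E°cell = E°(Co²⁺/Co) − E°(Cd²⁺/Cd).
So E°(Cd²⁺/Cd) = E°(Co²⁺/Co) − E°cell = (-0.28) − (+0.121) = -0.40 V.

-0.40 V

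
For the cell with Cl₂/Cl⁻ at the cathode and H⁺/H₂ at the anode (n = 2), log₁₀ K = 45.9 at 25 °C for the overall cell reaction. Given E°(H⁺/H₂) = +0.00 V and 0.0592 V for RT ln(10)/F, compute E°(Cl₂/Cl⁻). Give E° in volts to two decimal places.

+1.36 V

E°cell = (0.0592/n)·log K = (0.0592/2)(45.9) = +1.359 V.
Since Cl₂/Cl⁻ is the cathode and H⁺/H₂ the anode, E°cell = E°(Cl₂/Cl⁻) − E°(H⁺/H₂).
So E°(Cl₂/Cl⁻) = E°cell + E°(H⁺/H₂) = +1.359 + (+0.00) = +1.36 V.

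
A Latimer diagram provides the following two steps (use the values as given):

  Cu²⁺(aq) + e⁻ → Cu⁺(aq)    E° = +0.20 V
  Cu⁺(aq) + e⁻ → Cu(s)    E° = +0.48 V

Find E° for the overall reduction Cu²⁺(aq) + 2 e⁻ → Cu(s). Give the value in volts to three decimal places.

Standard free energies of sequential steps add: ΔG°₃ = ΔG°₁ + ΔG°₂, so n₃E°₃ = n₁E°₁ + n₂E°₂.
E°₃ = (1×+0.20 + 1×+0.48) / 2 = (+0.680) / 2 = +0.340 V.

+0.340 V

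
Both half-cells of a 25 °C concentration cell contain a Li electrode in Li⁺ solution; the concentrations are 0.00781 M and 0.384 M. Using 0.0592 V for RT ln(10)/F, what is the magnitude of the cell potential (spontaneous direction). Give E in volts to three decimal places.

+0.100 V

For a concentration cell E°cell = 0. The 0.384 M side is the cathode (reduction is favoured where [Li⁺] is higher).
With n = 1, E = −(0.0592/1) log([Li⁺]ₐₙ/[Li⁺]꜀ₐₜ) = −(0.0592/1) log(0.00781/0.384) = −(0.0592/1)(-1.692) = +0.100 V.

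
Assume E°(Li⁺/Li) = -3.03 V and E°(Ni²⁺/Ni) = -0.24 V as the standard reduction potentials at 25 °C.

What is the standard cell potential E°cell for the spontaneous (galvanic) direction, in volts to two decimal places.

The Ni²⁺/Ni couple has the higher reduction potential, so it is the cathode; Li⁺/Li is oxidised at the anode.
E°cell = E°(cathode) − E°(anode) = (-0.24) − (-3.03) = +2.79 V.

+2.79 V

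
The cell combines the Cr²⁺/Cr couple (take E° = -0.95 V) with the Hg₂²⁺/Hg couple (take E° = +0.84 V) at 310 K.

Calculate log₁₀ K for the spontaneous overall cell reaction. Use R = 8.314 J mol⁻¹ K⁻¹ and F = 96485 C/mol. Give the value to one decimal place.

58.2

Cathode: Hg₂²⁺/Hg; anode: Cr²⁺/Cr. E°cell = (+0.84) − (-0.95) = +1.79 V, with n = 2.
ΔG° = −nFE° = −RT ln K, so ln K = nFE°/(RT) = (2)(96485)(+1.79) / ((8.314)(310)) = 134.020.
log₁₀ K = 134.020 / ln 10 = 58.2.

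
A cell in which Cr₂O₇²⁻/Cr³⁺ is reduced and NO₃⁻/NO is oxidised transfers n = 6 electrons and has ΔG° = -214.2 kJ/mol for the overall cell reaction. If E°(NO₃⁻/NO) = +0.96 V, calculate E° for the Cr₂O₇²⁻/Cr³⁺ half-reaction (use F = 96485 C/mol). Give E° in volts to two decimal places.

+1.33 V

E°cell = −ΔG°/(nF) = −(-214.2×10³)/((6)(96485)) = +0.370 V.
Since Cr₂O₇²⁻/Cr³⁺ is the cathode and NO₃⁻/NO the anode, E°cell = E°(Cr₂O₇²⁻/Cr³⁺) − E°(NO₃⁻/NO).
So E°(Cr₂O₇²⁻/Cr³⁺) = E°cell + E°(NO₃⁻/NO) = +0.370 + (+0.96) = +1.33 V.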